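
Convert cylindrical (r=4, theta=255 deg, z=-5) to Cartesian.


x = 4 * cos(255) = -1.0353
y = 4 * sin(255) = -3.8637
z = -5

(-1.0353, -3.8637, -5)


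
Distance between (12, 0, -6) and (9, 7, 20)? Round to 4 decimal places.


d = sqrt((9-12)^2 + (7-0)^2 + (20--6)^2) = 27.0924

27.0924


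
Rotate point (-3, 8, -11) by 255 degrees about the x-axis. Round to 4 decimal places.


x' = -3
y' = 8*cos(255) - -11*sin(255) = -12.6957
z' = 8*sin(255) + -11*cos(255) = -4.8804

(-3, -12.6957, -4.8804)


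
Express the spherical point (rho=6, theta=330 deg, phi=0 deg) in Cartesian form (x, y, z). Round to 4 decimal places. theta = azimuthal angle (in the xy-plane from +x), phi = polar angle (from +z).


x = 6 * sin(0) * cos(330) = 0
y = 6 * sin(0) * sin(330) = 0
z = 6 * cos(0) = 6

(0, 0, 6)


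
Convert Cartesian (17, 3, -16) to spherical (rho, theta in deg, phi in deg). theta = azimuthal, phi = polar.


rho = sqrt(17^2 + 3^2 + (-16)^2) = 23.5372
theta = atan2(3, 17) = 10.008 deg
phi = acos(-16/23.5372) = 132.8261 deg

rho = 23.5372, theta = 10.008 deg, phi = 132.8261 deg


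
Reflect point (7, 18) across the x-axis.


Reflection across x-axis: (x, y) -> (x, -y)
(7, 18) -> (7, -18)

(7, -18)


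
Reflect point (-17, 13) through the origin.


Reflection through origin: (x, y) -> (-x, -y)
(-17, 13) -> (17, -13)

(17, -13)


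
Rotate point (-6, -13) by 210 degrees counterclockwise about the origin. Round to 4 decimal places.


x' = -6*cos(210) - -13*sin(210) = -1.3038
y' = -6*sin(210) + -13*cos(210) = 14.2583

(-1.3038, 14.2583)


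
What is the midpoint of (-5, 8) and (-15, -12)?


Midpoint = ((-5+-15)/2, (8+-12)/2) = (-10, -2)

(-10, -2)


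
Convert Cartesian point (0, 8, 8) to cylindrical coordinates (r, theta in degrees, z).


r = sqrt(0^2 + 8^2) = 8
theta = atan2(8, 0) = 90 deg
z = 8

r = 8, theta = 90 deg, z = 8


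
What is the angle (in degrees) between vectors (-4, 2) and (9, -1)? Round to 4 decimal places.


dot = -4*9 + 2*-1 = -38
|u| = 4.4721, |v| = 9.0554
cos(angle) = -0.9383
angle = 159.7751 degrees

159.7751 degrees


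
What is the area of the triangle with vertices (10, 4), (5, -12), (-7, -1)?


Area = |x1(y2-y3) + x2(y3-y1) + x3(y1-y2)| / 2
= |10*(-12--1) + 5*(-1-4) + -7*(4--12)| / 2
= 123.5

123.5


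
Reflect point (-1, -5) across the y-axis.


Reflection across y-axis: (x, y) -> (-x, y)
(-1, -5) -> (1, -5)

(1, -5)


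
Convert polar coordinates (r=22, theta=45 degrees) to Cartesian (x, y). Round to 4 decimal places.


x = 22 * cos(45) = 15.5563
y = 22 * sin(45) = 15.5563

(15.5563, 15.5563)


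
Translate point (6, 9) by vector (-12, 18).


Translation: (x+dx, y+dy) = (6+-12, 9+18) = (-6, 27)

(-6, 27)


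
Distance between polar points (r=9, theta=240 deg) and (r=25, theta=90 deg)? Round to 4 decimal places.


d = sqrt(r1^2 + r2^2 - 2*r1*r2*cos(t2-t1))
d = sqrt(9^2 + 25^2 - 2*9*25*cos(90-240)) = 33.1015

33.1015


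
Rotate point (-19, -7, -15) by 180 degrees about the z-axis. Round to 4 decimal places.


x' = -19*cos(180) - -7*sin(180) = 19
y' = -19*sin(180) + -7*cos(180) = 7
z' = -15

(19, 7, -15)


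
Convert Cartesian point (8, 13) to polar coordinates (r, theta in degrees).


r = sqrt(8^2 + 13^2) = 15.2643
theta = atan2(13, 8) = 58.3925 degrees

r = 15.2643, theta = 58.3925 degrees


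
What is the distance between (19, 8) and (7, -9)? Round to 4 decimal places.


d = sqrt((7-19)^2 + (-9-8)^2) = 20.8087

20.8087


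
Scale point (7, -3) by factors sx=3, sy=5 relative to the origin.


Scaling: (x*sx, y*sy) = (7*3, -3*5) = (21, -15)

(21, -15)


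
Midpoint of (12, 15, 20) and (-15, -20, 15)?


Midpoint = ((12+-15)/2, (15+-20)/2, (20+15)/2) = (-1.5, -2.5, 17.5)

(-1.5, -2.5, 17.5)


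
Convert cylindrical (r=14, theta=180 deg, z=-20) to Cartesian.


x = 14 * cos(180) = -14
y = 14 * sin(180) = 0
z = -20

(-14, 0, -20)


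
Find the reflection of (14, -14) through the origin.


Reflection through origin: (x, y) -> (-x, -y)
(14, -14) -> (-14, 14)

(-14, 14)


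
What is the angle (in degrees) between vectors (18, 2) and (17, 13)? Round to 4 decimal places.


dot = 18*17 + 2*13 = 332
|u| = 18.1108, |v| = 21.4009
cos(angle) = 0.8566
angle = 31.0652 degrees

31.0652 degrees


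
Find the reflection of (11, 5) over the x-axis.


Reflection across x-axis: (x, y) -> (x, -y)
(11, 5) -> (11, -5)

(11, -5)


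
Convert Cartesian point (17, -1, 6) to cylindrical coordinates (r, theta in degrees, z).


r = sqrt(17^2 + (-1)^2) = 17.0294
theta = atan2(-1, 17) = 356.6335 deg
z = 6

r = 17.0294, theta = 356.6335 deg, z = 6


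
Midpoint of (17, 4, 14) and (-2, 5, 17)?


Midpoint = ((17+-2)/2, (4+5)/2, (14+17)/2) = (7.5, 4.5, 15.5)

(7.5, 4.5, 15.5)


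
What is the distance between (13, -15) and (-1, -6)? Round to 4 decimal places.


d = sqrt((-1-13)^2 + (-6--15)^2) = 16.6433

16.6433


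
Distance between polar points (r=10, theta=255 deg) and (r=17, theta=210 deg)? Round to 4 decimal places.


d = sqrt(r1^2 + r2^2 - 2*r1*r2*cos(t2-t1))
d = sqrt(10^2 + 17^2 - 2*10*17*cos(210-255)) = 12.1895

12.1895


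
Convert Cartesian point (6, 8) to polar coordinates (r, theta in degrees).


r = sqrt(6^2 + 8^2) = 10
theta = atan2(8, 6) = 53.1301 degrees

r = 10, theta = 53.1301 degrees


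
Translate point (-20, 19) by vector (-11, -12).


Translation: (x+dx, y+dy) = (-20+-11, 19+-12) = (-31, 7)

(-31, 7)


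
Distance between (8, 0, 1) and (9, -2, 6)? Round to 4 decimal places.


d = sqrt((9-8)^2 + (-2-0)^2 + (6-1)^2) = 5.4772

5.4772


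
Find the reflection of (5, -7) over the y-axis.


Reflection across y-axis: (x, y) -> (-x, y)
(5, -7) -> (-5, -7)

(-5, -7)


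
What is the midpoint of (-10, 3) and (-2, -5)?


Midpoint = ((-10+-2)/2, (3+-5)/2) = (-6, -1)

(-6, -1)


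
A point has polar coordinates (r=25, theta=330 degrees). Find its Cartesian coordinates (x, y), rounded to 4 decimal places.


x = 25 * cos(330) = 21.6506
y = 25 * sin(330) = -12.5

(21.6506, -12.5)


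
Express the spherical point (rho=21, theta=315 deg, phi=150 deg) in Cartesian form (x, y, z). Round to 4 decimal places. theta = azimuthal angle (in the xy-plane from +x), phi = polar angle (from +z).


x = 21 * sin(150) * cos(315) = 7.4246
y = 21 * sin(150) * sin(315) = -7.4246
z = 21 * cos(150) = -18.1865

(7.4246, -7.4246, -18.1865)


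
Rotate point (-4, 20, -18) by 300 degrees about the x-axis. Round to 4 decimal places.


x' = -4
y' = 20*cos(300) - -18*sin(300) = -5.5885
z' = 20*sin(300) + -18*cos(300) = -26.3205

(-4, -5.5885, -26.3205)


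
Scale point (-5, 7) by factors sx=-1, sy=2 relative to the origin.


Scaling: (x*sx, y*sy) = (-5*-1, 7*2) = (5, 14)

(5, 14)


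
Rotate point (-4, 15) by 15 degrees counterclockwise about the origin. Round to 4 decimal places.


x' = -4*cos(15) - 15*sin(15) = -7.746
y' = -4*sin(15) + 15*cos(15) = 13.4536

(-7.746, 13.4536)


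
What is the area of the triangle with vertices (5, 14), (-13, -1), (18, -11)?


Area = |x1(y2-y3) + x2(y3-y1) + x3(y1-y2)| / 2
= |5*(-1--11) + -13*(-11-14) + 18*(14--1)| / 2
= 322.5

322.5


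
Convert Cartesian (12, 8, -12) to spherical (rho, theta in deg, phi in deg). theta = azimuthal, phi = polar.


rho = sqrt(12^2 + 8^2 + (-12)^2) = 18.7617
theta = atan2(8, 12) = 33.6901 deg
phi = acos(-12/18.7617) = 129.7622 deg

rho = 18.7617, theta = 33.6901 deg, phi = 129.7622 deg


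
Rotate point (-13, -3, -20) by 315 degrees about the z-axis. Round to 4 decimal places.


x' = -13*cos(315) - -3*sin(315) = -11.3137
y' = -13*sin(315) + -3*cos(315) = 7.0711
z' = -20

(-11.3137, 7.0711, -20)


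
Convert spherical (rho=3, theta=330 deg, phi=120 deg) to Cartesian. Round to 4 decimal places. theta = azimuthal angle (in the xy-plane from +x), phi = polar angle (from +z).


x = 3 * sin(120) * cos(330) = 2.25
y = 3 * sin(120) * sin(330) = -1.299
z = 3 * cos(120) = -1.5

(2.25, -1.299, -1.5)


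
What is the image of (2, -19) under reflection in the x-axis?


Reflection across x-axis: (x, y) -> (x, -y)
(2, -19) -> (2, 19)

(2, 19)


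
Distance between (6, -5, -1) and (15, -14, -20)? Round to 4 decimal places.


d = sqrt((15-6)^2 + (-14--5)^2 + (-20--1)^2) = 22.8692

22.8692


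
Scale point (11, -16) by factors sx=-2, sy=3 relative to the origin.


Scaling: (x*sx, y*sy) = (11*-2, -16*3) = (-22, -48)

(-22, -48)


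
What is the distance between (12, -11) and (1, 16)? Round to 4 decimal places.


d = sqrt((1-12)^2 + (16--11)^2) = 29.1548

29.1548


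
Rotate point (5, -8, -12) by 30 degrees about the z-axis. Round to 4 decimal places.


x' = 5*cos(30) - -8*sin(30) = 8.3301
y' = 5*sin(30) + -8*cos(30) = -4.4282
z' = -12

(8.3301, -4.4282, -12)


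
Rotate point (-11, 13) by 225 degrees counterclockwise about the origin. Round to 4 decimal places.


x' = -11*cos(225) - 13*sin(225) = 16.9706
y' = -11*sin(225) + 13*cos(225) = -1.4142

(16.9706, -1.4142)


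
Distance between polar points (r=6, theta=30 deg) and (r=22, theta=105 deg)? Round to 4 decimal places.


d = sqrt(r1^2 + r2^2 - 2*r1*r2*cos(t2-t1))
d = sqrt(6^2 + 22^2 - 2*6*22*cos(105-30)) = 21.2526

21.2526


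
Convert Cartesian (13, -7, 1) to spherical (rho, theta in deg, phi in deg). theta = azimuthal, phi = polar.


rho = sqrt(13^2 + (-7)^2 + 1^2) = 14.7986
theta = atan2(-7, 13) = 331.6992 deg
phi = acos(1/14.7986) = 86.1254 deg

rho = 14.7986, theta = 331.6992 deg, phi = 86.1254 deg


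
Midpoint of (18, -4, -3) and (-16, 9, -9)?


Midpoint = ((18+-16)/2, (-4+9)/2, (-3+-9)/2) = (1, 2.5, -6)

(1, 2.5, -6)


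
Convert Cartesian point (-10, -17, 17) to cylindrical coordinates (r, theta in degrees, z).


r = sqrt((-10)^2 + (-17)^2) = 19.7231
theta = atan2(-17, -10) = 239.5345 deg
z = 17

r = 19.7231, theta = 239.5345 deg, z = 17


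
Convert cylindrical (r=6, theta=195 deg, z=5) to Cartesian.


x = 6 * cos(195) = -5.7956
y = 6 * sin(195) = -1.5529
z = 5

(-5.7956, -1.5529, 5)


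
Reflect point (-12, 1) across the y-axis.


Reflection across y-axis: (x, y) -> (-x, y)
(-12, 1) -> (12, 1)

(12, 1)


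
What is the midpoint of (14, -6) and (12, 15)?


Midpoint = ((14+12)/2, (-6+15)/2) = (13, 4.5)

(13, 4.5)


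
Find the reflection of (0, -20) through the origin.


Reflection through origin: (x, y) -> (-x, -y)
(0, -20) -> (0, 20)

(0, 20)


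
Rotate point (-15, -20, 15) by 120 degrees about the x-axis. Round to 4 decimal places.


x' = -15
y' = -20*cos(120) - 15*sin(120) = -2.9904
z' = -20*sin(120) + 15*cos(120) = -24.8205

(-15, -2.9904, -24.8205)


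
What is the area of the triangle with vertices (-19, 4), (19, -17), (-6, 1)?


Area = |x1(y2-y3) + x2(y3-y1) + x3(y1-y2)| / 2
= |-19*(-17-1) + 19*(1-4) + -6*(4--17)| / 2
= 79.5

79.5


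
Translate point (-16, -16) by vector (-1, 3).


Translation: (x+dx, y+dy) = (-16+-1, -16+3) = (-17, -13)

(-17, -13)


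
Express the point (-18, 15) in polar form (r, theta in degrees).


r = sqrt((-18)^2 + 15^2) = 23.4307
theta = atan2(15, -18) = 140.1944 degrees

r = 23.4307, theta = 140.1944 degrees


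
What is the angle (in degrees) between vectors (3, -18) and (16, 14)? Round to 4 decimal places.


dot = 3*16 + -18*14 = -204
|u| = 18.2483, |v| = 21.2603
cos(angle) = -0.5258
angle = 121.7236 degrees

121.7236 degrees


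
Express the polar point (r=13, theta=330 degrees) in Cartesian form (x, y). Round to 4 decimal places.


x = 13 * cos(330) = 11.2583
y = 13 * sin(330) = -6.5

(11.2583, -6.5)


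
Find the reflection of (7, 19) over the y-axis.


Reflection across y-axis: (x, y) -> (-x, y)
(7, 19) -> (-7, 19)

(-7, 19)


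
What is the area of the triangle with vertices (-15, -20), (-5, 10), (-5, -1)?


Area = |x1(y2-y3) + x2(y3-y1) + x3(y1-y2)| / 2
= |-15*(10--1) + -5*(-1--20) + -5*(-20-10)| / 2
= 55

55


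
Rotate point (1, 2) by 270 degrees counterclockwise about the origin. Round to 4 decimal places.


x' = 1*cos(270) - 2*sin(270) = 2
y' = 1*sin(270) + 2*cos(270) = -1

(2, -1)


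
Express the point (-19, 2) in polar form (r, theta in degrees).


r = sqrt((-19)^2 + 2^2) = 19.105
theta = atan2(2, -19) = 173.991 degrees

r = 19.105, theta = 173.991 degrees


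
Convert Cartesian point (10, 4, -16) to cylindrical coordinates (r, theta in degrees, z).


r = sqrt(10^2 + 4^2) = 10.7703
theta = atan2(4, 10) = 21.8014 deg
z = -16

r = 10.7703, theta = 21.8014 deg, z = -16


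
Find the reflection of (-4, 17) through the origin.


Reflection through origin: (x, y) -> (-x, -y)
(-4, 17) -> (4, -17)

(4, -17)


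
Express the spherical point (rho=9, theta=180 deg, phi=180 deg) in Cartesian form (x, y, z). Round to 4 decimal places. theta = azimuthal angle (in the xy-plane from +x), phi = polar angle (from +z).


x = 9 * sin(180) * cos(180) = 0
y = 9 * sin(180) * sin(180) = 0
z = 9 * cos(180) = -9

(0, 0, -9)


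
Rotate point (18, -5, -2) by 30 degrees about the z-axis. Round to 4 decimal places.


x' = 18*cos(30) - -5*sin(30) = 18.0885
y' = 18*sin(30) + -5*cos(30) = 4.6699
z' = -2

(18.0885, 4.6699, -2)


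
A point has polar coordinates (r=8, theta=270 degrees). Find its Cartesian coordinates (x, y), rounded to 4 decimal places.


x = 8 * cos(270) = 0
y = 8 * sin(270) = -8

(0, -8)


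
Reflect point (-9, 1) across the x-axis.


Reflection across x-axis: (x, y) -> (x, -y)
(-9, 1) -> (-9, -1)

(-9, -1)


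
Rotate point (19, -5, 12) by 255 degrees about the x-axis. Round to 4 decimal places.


x' = 19
y' = -5*cos(255) - 12*sin(255) = 12.8852
z' = -5*sin(255) + 12*cos(255) = 1.7238

(19, 12.8852, 1.7238)


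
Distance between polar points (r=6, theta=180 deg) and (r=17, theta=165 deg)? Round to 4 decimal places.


d = sqrt(r1^2 + r2^2 - 2*r1*r2*cos(t2-t1))
d = sqrt(6^2 + 17^2 - 2*6*17*cos(165-180)) = 11.3115

11.3115


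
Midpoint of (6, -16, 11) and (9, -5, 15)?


Midpoint = ((6+9)/2, (-16+-5)/2, (11+15)/2) = (7.5, -10.5, 13)

(7.5, -10.5, 13)


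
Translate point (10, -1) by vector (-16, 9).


Translation: (x+dx, y+dy) = (10+-16, -1+9) = (-6, 8)

(-6, 8)


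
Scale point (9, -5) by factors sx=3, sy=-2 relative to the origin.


Scaling: (x*sx, y*sy) = (9*3, -5*-2) = (27, 10)

(27, 10)


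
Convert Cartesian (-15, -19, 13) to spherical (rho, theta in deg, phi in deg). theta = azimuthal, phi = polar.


rho = sqrt((-15)^2 + (-19)^2 + 13^2) = 27.4773
theta = atan2(-19, -15) = 231.7098 deg
phi = acos(13/27.4773) = 61.7631 deg

rho = 27.4773, theta = 231.7098 deg, phi = 61.7631 deg


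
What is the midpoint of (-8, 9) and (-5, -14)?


Midpoint = ((-8+-5)/2, (9+-14)/2) = (-6.5, -2.5)

(-6.5, -2.5)


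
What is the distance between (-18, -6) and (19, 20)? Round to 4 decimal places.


d = sqrt((19--18)^2 + (20--6)^2) = 45.2217

45.2217


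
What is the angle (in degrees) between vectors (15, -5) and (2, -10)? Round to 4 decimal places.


dot = 15*2 + -5*-10 = 80
|u| = 15.8114, |v| = 10.198
cos(angle) = 0.4961
angle = 60.2551 degrees

60.2551 degrees


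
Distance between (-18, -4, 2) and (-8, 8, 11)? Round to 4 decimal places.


d = sqrt((-8--18)^2 + (8--4)^2 + (11-2)^2) = 18.0278

18.0278


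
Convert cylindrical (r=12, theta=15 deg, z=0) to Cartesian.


x = 12 * cos(15) = 11.5911
y = 12 * sin(15) = 3.1058
z = 0

(11.5911, 3.1058, 0)


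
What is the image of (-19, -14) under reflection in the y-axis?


Reflection across y-axis: (x, y) -> (-x, y)
(-19, -14) -> (19, -14)

(19, -14)


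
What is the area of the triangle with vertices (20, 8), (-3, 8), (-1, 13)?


Area = |x1(y2-y3) + x2(y3-y1) + x3(y1-y2)| / 2
= |20*(8-13) + -3*(13-8) + -1*(8-8)| / 2
= 57.5

57.5


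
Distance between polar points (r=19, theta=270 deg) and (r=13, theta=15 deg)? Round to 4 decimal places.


d = sqrt(r1^2 + r2^2 - 2*r1*r2*cos(t2-t1))
d = sqrt(19^2 + 13^2 - 2*19*13*cos(15-270)) = 25.6487

25.6487


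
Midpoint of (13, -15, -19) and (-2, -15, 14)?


Midpoint = ((13+-2)/2, (-15+-15)/2, (-19+14)/2) = (5.5, -15, -2.5)

(5.5, -15, -2.5)


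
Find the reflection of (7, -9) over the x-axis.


Reflection across x-axis: (x, y) -> (x, -y)
(7, -9) -> (7, 9)

(7, 9)


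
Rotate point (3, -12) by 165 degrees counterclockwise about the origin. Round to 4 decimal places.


x' = 3*cos(165) - -12*sin(165) = 0.2081
y' = 3*sin(165) + -12*cos(165) = 12.3676

(0.2081, 12.3676)


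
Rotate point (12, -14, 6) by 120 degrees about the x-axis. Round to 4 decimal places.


x' = 12
y' = -14*cos(120) - 6*sin(120) = 1.8038
z' = -14*sin(120) + 6*cos(120) = -15.1244

(12, 1.8038, -15.1244)


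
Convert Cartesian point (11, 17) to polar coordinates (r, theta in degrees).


r = sqrt(11^2 + 17^2) = 20.2485
theta = atan2(17, 11) = 57.0948 degrees

r = 20.2485, theta = 57.0948 degrees


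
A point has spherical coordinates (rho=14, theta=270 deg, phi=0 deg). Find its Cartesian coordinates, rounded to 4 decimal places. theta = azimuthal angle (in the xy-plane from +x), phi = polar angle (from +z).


x = 14 * sin(0) * cos(270) = 0
y = 14 * sin(0) * sin(270) = 0
z = 14 * cos(0) = 14

(0, 0, 14)


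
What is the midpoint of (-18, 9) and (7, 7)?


Midpoint = ((-18+7)/2, (9+7)/2) = (-5.5, 8)

(-5.5, 8)


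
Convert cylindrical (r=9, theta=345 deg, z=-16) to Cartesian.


x = 9 * cos(345) = 8.6933
y = 9 * sin(345) = -2.3294
z = -16

(8.6933, -2.3294, -16)


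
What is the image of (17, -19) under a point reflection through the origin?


Reflection through origin: (x, y) -> (-x, -y)
(17, -19) -> (-17, 19)

(-17, 19)


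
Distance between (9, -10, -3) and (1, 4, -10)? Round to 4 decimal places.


d = sqrt((1-9)^2 + (4--10)^2 + (-10--3)^2) = 17.5784

17.5784


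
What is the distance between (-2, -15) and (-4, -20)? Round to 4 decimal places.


d = sqrt((-4--2)^2 + (-20--15)^2) = 5.3852

5.3852


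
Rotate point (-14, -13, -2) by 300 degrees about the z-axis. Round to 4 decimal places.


x' = -14*cos(300) - -13*sin(300) = -18.2583
y' = -14*sin(300) + -13*cos(300) = 5.6244
z' = -2

(-18.2583, 5.6244, -2)


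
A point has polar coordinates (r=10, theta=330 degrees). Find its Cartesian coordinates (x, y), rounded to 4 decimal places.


x = 10 * cos(330) = 8.6603
y = 10 * sin(330) = -5

(8.6603, -5)


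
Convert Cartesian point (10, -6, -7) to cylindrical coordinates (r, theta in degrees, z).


r = sqrt(10^2 + (-6)^2) = 11.6619
theta = atan2(-6, 10) = 329.0362 deg
z = -7

r = 11.6619, theta = 329.0362 deg, z = -7


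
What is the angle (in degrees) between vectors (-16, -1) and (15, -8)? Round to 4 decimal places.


dot = -16*15 + -1*-8 = -232
|u| = 16.0312, |v| = 17
cos(angle) = -0.8513
angle = 148.3512 degrees

148.3512 degrees


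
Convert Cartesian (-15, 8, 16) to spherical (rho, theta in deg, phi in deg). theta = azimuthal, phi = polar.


rho = sqrt((-15)^2 + 8^2 + 16^2) = 23.3452
theta = atan2(8, -15) = 151.9275 deg
phi = acos(16/23.3452) = 46.7357 deg

rho = 23.3452, theta = 151.9275 deg, phi = 46.7357 deg


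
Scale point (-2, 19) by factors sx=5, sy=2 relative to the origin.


Scaling: (x*sx, y*sy) = (-2*5, 19*2) = (-10, 38)

(-10, 38)


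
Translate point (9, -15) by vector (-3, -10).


Translation: (x+dx, y+dy) = (9+-3, -15+-10) = (6, -25)

(6, -25)


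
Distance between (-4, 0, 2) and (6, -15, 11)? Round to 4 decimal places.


d = sqrt((6--4)^2 + (-15-0)^2 + (11-2)^2) = 20.1494

20.1494


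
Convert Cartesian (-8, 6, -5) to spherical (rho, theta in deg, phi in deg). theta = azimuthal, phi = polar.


rho = sqrt((-8)^2 + 6^2 + (-5)^2) = 11.1803
theta = atan2(6, -8) = 143.1301 deg
phi = acos(-5/11.1803) = 116.5651 deg

rho = 11.1803, theta = 143.1301 deg, phi = 116.5651 deg


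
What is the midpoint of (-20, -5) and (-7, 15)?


Midpoint = ((-20+-7)/2, (-5+15)/2) = (-13.5, 5)

(-13.5, 5)


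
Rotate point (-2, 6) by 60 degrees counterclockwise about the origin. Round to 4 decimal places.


x' = -2*cos(60) - 6*sin(60) = -6.1962
y' = -2*sin(60) + 6*cos(60) = 1.2679

(-6.1962, 1.2679)


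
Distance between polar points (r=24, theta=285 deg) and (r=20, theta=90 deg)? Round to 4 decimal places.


d = sqrt(r1^2 + r2^2 - 2*r1*r2*cos(t2-t1))
d = sqrt(24^2 + 20^2 - 2*24*20*cos(90-285)) = 43.6267

43.6267


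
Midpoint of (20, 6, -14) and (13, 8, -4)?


Midpoint = ((20+13)/2, (6+8)/2, (-14+-4)/2) = (16.5, 7, -9)

(16.5, 7, -9)


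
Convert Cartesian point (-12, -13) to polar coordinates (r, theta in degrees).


r = sqrt((-12)^2 + (-13)^2) = 17.6918
theta = atan2(-13, -12) = 227.2906 degrees

r = 17.6918, theta = 227.2906 degrees


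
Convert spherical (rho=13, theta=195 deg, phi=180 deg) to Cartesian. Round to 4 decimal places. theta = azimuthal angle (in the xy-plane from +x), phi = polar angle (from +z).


x = 13 * sin(180) * cos(195) = 0
y = 13 * sin(180) * sin(195) = 0
z = 13 * cos(180) = -13

(0, 0, -13)


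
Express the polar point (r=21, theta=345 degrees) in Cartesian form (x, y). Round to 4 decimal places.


x = 21 * cos(345) = 20.2844
y = 21 * sin(345) = -5.4352

(20.2844, -5.4352)


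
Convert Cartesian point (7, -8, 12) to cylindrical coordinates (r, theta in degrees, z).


r = sqrt(7^2 + (-8)^2) = 10.6301
theta = atan2(-8, 7) = 311.1859 deg
z = 12

r = 10.6301, theta = 311.1859 deg, z = 12


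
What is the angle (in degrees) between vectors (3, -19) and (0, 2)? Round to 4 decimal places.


dot = 3*0 + -19*2 = -38
|u| = 19.2354, |v| = 2
cos(angle) = -0.9878
angle = 171.0274 degrees

171.0274 degrees


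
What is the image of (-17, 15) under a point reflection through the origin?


Reflection through origin: (x, y) -> (-x, -y)
(-17, 15) -> (17, -15)

(17, -15)


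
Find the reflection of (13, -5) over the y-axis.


Reflection across y-axis: (x, y) -> (-x, y)
(13, -5) -> (-13, -5)

(-13, -5)


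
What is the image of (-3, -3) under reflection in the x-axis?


Reflection across x-axis: (x, y) -> (x, -y)
(-3, -3) -> (-3, 3)

(-3, 3)


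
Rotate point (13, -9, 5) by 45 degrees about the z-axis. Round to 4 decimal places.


x' = 13*cos(45) - -9*sin(45) = 15.5563
y' = 13*sin(45) + -9*cos(45) = 2.8284
z' = 5

(15.5563, 2.8284, 5)


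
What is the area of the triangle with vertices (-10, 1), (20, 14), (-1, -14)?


Area = |x1(y2-y3) + x2(y3-y1) + x3(y1-y2)| / 2
= |-10*(14--14) + 20*(-14-1) + -1*(1-14)| / 2
= 283.5

283.5


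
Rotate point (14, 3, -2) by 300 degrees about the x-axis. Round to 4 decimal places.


x' = 14
y' = 3*cos(300) - -2*sin(300) = -0.2321
z' = 3*sin(300) + -2*cos(300) = -3.5981

(14, -0.2321, -3.5981)


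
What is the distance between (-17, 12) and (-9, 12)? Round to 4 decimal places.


d = sqrt((-9--17)^2 + (12-12)^2) = 8

8


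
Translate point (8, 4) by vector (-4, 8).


Translation: (x+dx, y+dy) = (8+-4, 4+8) = (4, 12)

(4, 12)


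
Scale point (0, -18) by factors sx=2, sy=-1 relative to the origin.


Scaling: (x*sx, y*sy) = (0*2, -18*-1) = (0, 18)

(0, 18)


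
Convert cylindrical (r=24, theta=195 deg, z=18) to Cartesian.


x = 24 * cos(195) = -23.1822
y = 24 * sin(195) = -6.2117
z = 18

(-23.1822, -6.2117, 18)


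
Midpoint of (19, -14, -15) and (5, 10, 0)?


Midpoint = ((19+5)/2, (-14+10)/2, (-15+0)/2) = (12, -2, -7.5)

(12, -2, -7.5)


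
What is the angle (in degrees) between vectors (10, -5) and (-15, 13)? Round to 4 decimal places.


dot = 10*-15 + -5*13 = -215
|u| = 11.1803, |v| = 19.8494
cos(angle) = -0.9688
angle = 165.6507 degrees

165.6507 degrees


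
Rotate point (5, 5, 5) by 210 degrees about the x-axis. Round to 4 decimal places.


x' = 5
y' = 5*cos(210) - 5*sin(210) = -1.8301
z' = 5*sin(210) + 5*cos(210) = -6.8301

(5, -1.8301, -6.8301)


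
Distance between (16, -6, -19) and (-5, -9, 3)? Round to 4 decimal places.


d = sqrt((-5-16)^2 + (-9--6)^2 + (3--19)^2) = 30.5614

30.5614


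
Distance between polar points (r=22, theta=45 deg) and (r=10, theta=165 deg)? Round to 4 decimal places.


d = sqrt(r1^2 + r2^2 - 2*r1*r2*cos(t2-t1))
d = sqrt(22^2 + 10^2 - 2*22*10*cos(165-45)) = 28.3549

28.3549


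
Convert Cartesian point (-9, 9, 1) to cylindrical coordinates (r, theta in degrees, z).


r = sqrt((-9)^2 + 9^2) = 12.7279
theta = atan2(9, -9) = 135 deg
z = 1

r = 12.7279, theta = 135 deg, z = 1


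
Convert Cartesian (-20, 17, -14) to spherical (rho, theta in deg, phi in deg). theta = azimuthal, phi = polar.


rho = sqrt((-20)^2 + 17^2 + (-14)^2) = 29.7489
theta = atan2(17, -20) = 139.6355 deg
phi = acos(-14/29.7489) = 118.0736 deg

rho = 29.7489, theta = 139.6355 deg, phi = 118.0736 deg


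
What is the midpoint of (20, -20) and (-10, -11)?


Midpoint = ((20+-10)/2, (-20+-11)/2) = (5, -15.5)

(5, -15.5)


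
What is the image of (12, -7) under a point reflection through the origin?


Reflection through origin: (x, y) -> (-x, -y)
(12, -7) -> (-12, 7)

(-12, 7)


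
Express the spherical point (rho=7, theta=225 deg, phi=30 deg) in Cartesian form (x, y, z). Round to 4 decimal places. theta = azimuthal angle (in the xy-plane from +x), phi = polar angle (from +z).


x = 7 * sin(30) * cos(225) = -2.4749
y = 7 * sin(30) * sin(225) = -2.4749
z = 7 * cos(30) = 6.0622

(-2.4749, -2.4749, 6.0622)


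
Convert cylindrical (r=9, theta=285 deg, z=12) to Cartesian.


x = 9 * cos(285) = 2.3294
y = 9 * sin(285) = -8.6933
z = 12

(2.3294, -8.6933, 12)


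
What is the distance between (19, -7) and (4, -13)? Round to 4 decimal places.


d = sqrt((4-19)^2 + (-13--7)^2) = 16.1555

16.1555


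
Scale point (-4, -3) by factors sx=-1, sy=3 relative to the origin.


Scaling: (x*sx, y*sy) = (-4*-1, -3*3) = (4, -9)

(4, -9)


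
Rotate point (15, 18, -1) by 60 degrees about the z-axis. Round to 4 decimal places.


x' = 15*cos(60) - 18*sin(60) = -8.0885
y' = 15*sin(60) + 18*cos(60) = 21.9904
z' = -1

(-8.0885, 21.9904, -1)


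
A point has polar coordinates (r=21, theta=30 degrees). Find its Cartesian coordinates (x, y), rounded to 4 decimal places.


x = 21 * cos(30) = 18.1865
y = 21 * sin(30) = 10.5

(18.1865, 10.5)


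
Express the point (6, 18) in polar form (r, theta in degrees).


r = sqrt(6^2 + 18^2) = 18.9737
theta = atan2(18, 6) = 71.5651 degrees

r = 18.9737, theta = 71.5651 degrees


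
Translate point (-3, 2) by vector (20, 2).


Translation: (x+dx, y+dy) = (-3+20, 2+2) = (17, 4)

(17, 4)


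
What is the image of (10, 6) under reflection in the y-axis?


Reflection across y-axis: (x, y) -> (-x, y)
(10, 6) -> (-10, 6)

(-10, 6)


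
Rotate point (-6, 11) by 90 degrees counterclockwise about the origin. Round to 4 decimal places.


x' = -6*cos(90) - 11*sin(90) = -11
y' = -6*sin(90) + 11*cos(90) = -6

(-11, -6)


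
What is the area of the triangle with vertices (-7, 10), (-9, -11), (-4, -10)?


Area = |x1(y2-y3) + x2(y3-y1) + x3(y1-y2)| / 2
= |-7*(-11--10) + -9*(-10-10) + -4*(10--11)| / 2
= 51.5

51.5


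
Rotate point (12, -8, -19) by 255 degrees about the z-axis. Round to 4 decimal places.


x' = 12*cos(255) - -8*sin(255) = -10.8332
y' = 12*sin(255) + -8*cos(255) = -9.5206
z' = -19

(-10.8332, -9.5206, -19)


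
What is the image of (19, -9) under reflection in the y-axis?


Reflection across y-axis: (x, y) -> (-x, y)
(19, -9) -> (-19, -9)

(-19, -9)


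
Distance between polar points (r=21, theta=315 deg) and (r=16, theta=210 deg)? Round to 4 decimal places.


d = sqrt(r1^2 + r2^2 - 2*r1*r2*cos(t2-t1))
d = sqrt(21^2 + 16^2 - 2*21*16*cos(210-315)) = 29.5115

29.5115


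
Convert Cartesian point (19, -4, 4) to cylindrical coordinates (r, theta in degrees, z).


r = sqrt(19^2 + (-4)^2) = 19.4165
theta = atan2(-4, 19) = 348.1113 deg
z = 4

r = 19.4165, theta = 348.1113 deg, z = 4


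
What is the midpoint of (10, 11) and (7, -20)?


Midpoint = ((10+7)/2, (11+-20)/2) = (8.5, -4.5)

(8.5, -4.5)


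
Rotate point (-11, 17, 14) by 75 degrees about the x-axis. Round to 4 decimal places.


x' = -11
y' = 17*cos(75) - 14*sin(75) = -9.123
z' = 17*sin(75) + 14*cos(75) = 20.0442

(-11, -9.123, 20.0442)


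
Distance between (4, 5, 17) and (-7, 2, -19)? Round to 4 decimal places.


d = sqrt((-7-4)^2 + (2-5)^2 + (-19-17)^2) = 37.7624

37.7624


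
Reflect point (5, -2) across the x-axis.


Reflection across x-axis: (x, y) -> (x, -y)
(5, -2) -> (5, 2)

(5, 2)


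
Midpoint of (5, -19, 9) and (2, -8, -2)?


Midpoint = ((5+2)/2, (-19+-8)/2, (9+-2)/2) = (3.5, -13.5, 3.5)

(3.5, -13.5, 3.5)


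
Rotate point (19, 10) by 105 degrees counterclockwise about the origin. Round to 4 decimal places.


x' = 19*cos(105) - 10*sin(105) = -14.5768
y' = 19*sin(105) + 10*cos(105) = 15.7644

(-14.5768, 15.7644)


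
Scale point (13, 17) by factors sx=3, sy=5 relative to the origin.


Scaling: (x*sx, y*sy) = (13*3, 17*5) = (39, 85)

(39, 85)


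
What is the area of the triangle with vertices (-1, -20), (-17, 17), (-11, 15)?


Area = |x1(y2-y3) + x2(y3-y1) + x3(y1-y2)| / 2
= |-1*(17-15) + -17*(15--20) + -11*(-20-17)| / 2
= 95

95


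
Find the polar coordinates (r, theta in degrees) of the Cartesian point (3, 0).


r = sqrt(3^2 + 0^2) = 3
theta = atan2(0, 3) = 0 degrees

r = 3, theta = 0 degrees


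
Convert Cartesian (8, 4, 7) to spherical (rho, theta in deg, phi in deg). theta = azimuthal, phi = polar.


rho = sqrt(8^2 + 4^2 + 7^2) = 11.3578
theta = atan2(4, 8) = 26.5651 deg
phi = acos(7/11.3578) = 51.9524 deg

rho = 11.3578, theta = 26.5651 deg, phi = 51.9524 deg


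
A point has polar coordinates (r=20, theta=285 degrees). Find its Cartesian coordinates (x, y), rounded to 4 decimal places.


x = 20 * cos(285) = 5.1764
y = 20 * sin(285) = -19.3185

(5.1764, -19.3185)


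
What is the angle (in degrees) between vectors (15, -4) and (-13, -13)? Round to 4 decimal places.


dot = 15*-13 + -4*-13 = -143
|u| = 15.5242, |v| = 18.3848
cos(angle) = -0.501
angle = 120.0686 degrees

120.0686 degrees


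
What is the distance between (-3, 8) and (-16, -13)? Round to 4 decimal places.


d = sqrt((-16--3)^2 + (-13-8)^2) = 24.6982

24.6982


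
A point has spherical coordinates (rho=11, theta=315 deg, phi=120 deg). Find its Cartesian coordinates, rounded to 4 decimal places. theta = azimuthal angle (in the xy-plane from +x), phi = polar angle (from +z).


x = 11 * sin(120) * cos(315) = 6.7361
y = 11 * sin(120) * sin(315) = -6.7361
z = 11 * cos(120) = -5.5

(6.7361, -6.7361, -5.5)


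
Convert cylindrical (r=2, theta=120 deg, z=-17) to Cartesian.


x = 2 * cos(120) = -1
y = 2 * sin(120) = 1.7321
z = -17

(-1, 1.7321, -17)


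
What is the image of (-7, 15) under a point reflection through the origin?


Reflection through origin: (x, y) -> (-x, -y)
(-7, 15) -> (7, -15)

(7, -15)


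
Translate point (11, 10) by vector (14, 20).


Translation: (x+dx, y+dy) = (11+14, 10+20) = (25, 30)

(25, 30)


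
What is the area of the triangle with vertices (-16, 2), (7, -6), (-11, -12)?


Area = |x1(y2-y3) + x2(y3-y1) + x3(y1-y2)| / 2
= |-16*(-6--12) + 7*(-12-2) + -11*(2--6)| / 2
= 141

141


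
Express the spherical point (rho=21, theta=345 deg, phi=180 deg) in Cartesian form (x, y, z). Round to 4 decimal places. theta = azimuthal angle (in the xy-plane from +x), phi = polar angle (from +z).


x = 21 * sin(180) * cos(345) = 0
y = 21 * sin(180) * sin(345) = 0
z = 21 * cos(180) = -21

(0, 0, -21)


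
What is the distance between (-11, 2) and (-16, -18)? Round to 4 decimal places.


d = sqrt((-16--11)^2 + (-18-2)^2) = 20.6155

20.6155


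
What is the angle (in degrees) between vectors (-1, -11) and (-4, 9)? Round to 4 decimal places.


dot = -1*-4 + -11*9 = -95
|u| = 11.0454, |v| = 9.8489
cos(angle) = -0.8733
angle = 150.8431 degrees

150.8431 degrees


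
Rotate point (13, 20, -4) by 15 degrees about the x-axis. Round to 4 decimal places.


x' = 13
y' = 20*cos(15) - -4*sin(15) = 20.3538
z' = 20*sin(15) + -4*cos(15) = 1.3127

(13, 20.3538, 1.3127)


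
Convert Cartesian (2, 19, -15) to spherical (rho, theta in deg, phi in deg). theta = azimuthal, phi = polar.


rho = sqrt(2^2 + 19^2 + (-15)^2) = 24.2899
theta = atan2(19, 2) = 83.991 deg
phi = acos(-15/24.2899) = 128.1367 deg

rho = 24.2899, theta = 83.991 deg, phi = 128.1367 deg


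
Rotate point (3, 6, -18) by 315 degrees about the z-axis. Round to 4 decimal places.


x' = 3*cos(315) - 6*sin(315) = 6.364
y' = 3*sin(315) + 6*cos(315) = 2.1213
z' = -18

(6.364, 2.1213, -18)


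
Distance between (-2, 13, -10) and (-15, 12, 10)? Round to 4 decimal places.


d = sqrt((-15--2)^2 + (12-13)^2 + (10--10)^2) = 23.8747

23.8747


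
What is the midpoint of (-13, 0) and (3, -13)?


Midpoint = ((-13+3)/2, (0+-13)/2) = (-5, -6.5)

(-5, -6.5)


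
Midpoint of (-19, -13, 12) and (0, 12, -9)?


Midpoint = ((-19+0)/2, (-13+12)/2, (12+-9)/2) = (-9.5, -0.5, 1.5)

(-9.5, -0.5, 1.5)


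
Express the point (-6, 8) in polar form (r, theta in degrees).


r = sqrt((-6)^2 + 8^2) = 10
theta = atan2(8, -6) = 126.8699 degrees

r = 10, theta = 126.8699 degrees


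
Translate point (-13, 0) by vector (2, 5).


Translation: (x+dx, y+dy) = (-13+2, 0+5) = (-11, 5)

(-11, 5)


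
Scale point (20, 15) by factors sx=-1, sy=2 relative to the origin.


Scaling: (x*sx, y*sy) = (20*-1, 15*2) = (-20, 30)

(-20, 30)


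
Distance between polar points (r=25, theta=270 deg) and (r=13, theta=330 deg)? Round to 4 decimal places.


d = sqrt(r1^2 + r2^2 - 2*r1*r2*cos(t2-t1))
d = sqrt(25^2 + 13^2 - 2*25*13*cos(330-270)) = 21.6564

21.6564


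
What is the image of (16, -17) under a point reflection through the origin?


Reflection through origin: (x, y) -> (-x, -y)
(16, -17) -> (-16, 17)

(-16, 17)


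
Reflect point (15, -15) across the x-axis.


Reflection across x-axis: (x, y) -> (x, -y)
(15, -15) -> (15, 15)

(15, 15)


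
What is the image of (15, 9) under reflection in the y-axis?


Reflection across y-axis: (x, y) -> (-x, y)
(15, 9) -> (-15, 9)

(-15, 9)


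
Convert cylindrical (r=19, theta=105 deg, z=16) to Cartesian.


x = 19 * cos(105) = -4.9176
y = 19 * sin(105) = 18.3526
z = 16

(-4.9176, 18.3526, 16)


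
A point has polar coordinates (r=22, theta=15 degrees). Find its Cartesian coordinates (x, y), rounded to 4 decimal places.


x = 22 * cos(15) = 21.2504
y = 22 * sin(15) = 5.694

(21.2504, 5.694)


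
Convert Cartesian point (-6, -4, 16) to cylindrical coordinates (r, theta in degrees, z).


r = sqrt((-6)^2 + (-4)^2) = 7.2111
theta = atan2(-4, -6) = 213.6901 deg
z = 16

r = 7.2111, theta = 213.6901 deg, z = 16


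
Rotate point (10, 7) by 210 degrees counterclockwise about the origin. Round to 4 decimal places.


x' = 10*cos(210) - 7*sin(210) = -5.1603
y' = 10*sin(210) + 7*cos(210) = -11.0622

(-5.1603, -11.0622)


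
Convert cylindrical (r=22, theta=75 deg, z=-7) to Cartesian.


x = 22 * cos(75) = 5.694
y = 22 * sin(75) = 21.2504
z = -7

(5.694, 21.2504, -7)


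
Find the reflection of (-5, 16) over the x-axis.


Reflection across x-axis: (x, y) -> (x, -y)
(-5, 16) -> (-5, -16)

(-5, -16)


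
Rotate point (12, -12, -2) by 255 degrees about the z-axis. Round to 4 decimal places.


x' = 12*cos(255) - -12*sin(255) = -14.6969
y' = 12*sin(255) + -12*cos(255) = -8.4853
z' = -2

(-14.6969, -8.4853, -2)


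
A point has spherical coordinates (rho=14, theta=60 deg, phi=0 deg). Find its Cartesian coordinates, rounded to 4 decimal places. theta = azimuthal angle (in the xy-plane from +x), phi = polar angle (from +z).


x = 14 * sin(0) * cos(60) = 0
y = 14 * sin(0) * sin(60) = 0
z = 14 * cos(0) = 14

(0, 0, 14)


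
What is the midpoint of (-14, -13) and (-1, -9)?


Midpoint = ((-14+-1)/2, (-13+-9)/2) = (-7.5, -11)

(-7.5, -11)


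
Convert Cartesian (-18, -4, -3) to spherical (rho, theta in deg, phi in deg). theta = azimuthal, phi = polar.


rho = sqrt((-18)^2 + (-4)^2 + (-3)^2) = 18.6815
theta = atan2(-4, -18) = 192.5288 deg
phi = acos(-3/18.6815) = 99.2409 deg

rho = 18.6815, theta = 192.5288 deg, phi = 99.2409 deg


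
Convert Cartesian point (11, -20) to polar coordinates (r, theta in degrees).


r = sqrt(11^2 + (-20)^2) = 22.8254
theta = atan2(-20, 11) = 298.8108 degrees

r = 22.8254, theta = 298.8108 degrees


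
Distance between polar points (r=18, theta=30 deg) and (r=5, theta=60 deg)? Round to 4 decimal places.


d = sqrt(r1^2 + r2^2 - 2*r1*r2*cos(t2-t1))
d = sqrt(18^2 + 5^2 - 2*18*5*cos(60-30)) = 13.8966

13.8966


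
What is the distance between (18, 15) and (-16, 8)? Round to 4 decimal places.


d = sqrt((-16-18)^2 + (8-15)^2) = 34.7131

34.7131


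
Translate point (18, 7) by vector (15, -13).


Translation: (x+dx, y+dy) = (18+15, 7+-13) = (33, -6)

(33, -6)


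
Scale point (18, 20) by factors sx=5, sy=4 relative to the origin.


Scaling: (x*sx, y*sy) = (18*5, 20*4) = (90, 80)

(90, 80)


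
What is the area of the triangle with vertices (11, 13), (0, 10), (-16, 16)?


Area = |x1(y2-y3) + x2(y3-y1) + x3(y1-y2)| / 2
= |11*(10-16) + 0*(16-13) + -16*(13-10)| / 2
= 57

57


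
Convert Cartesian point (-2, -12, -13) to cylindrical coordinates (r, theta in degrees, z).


r = sqrt((-2)^2 + (-12)^2) = 12.1655
theta = atan2(-12, -2) = 260.5377 deg
z = -13

r = 12.1655, theta = 260.5377 deg, z = -13


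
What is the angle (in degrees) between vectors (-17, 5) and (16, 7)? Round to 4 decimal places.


dot = -17*16 + 5*7 = -237
|u| = 17.72, |v| = 17.4642
cos(angle) = -0.7658
angle = 139.9811 degrees

139.9811 degrees


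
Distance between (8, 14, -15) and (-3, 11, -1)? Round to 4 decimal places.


d = sqrt((-3-8)^2 + (11-14)^2 + (-1--15)^2) = 18.0555

18.0555


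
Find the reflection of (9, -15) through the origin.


Reflection through origin: (x, y) -> (-x, -y)
(9, -15) -> (-9, 15)

(-9, 15)


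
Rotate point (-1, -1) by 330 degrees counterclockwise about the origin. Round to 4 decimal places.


x' = -1*cos(330) - -1*sin(330) = -1.366
y' = -1*sin(330) + -1*cos(330) = -0.366

(-1.366, -0.366)


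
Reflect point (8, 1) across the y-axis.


Reflection across y-axis: (x, y) -> (-x, y)
(8, 1) -> (-8, 1)

(-8, 1)


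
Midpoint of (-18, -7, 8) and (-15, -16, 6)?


Midpoint = ((-18+-15)/2, (-7+-16)/2, (8+6)/2) = (-16.5, -11.5, 7)

(-16.5, -11.5, 7)


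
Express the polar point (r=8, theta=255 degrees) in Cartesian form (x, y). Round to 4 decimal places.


x = 8 * cos(255) = -2.0706
y = 8 * sin(255) = -7.7274

(-2.0706, -7.7274)


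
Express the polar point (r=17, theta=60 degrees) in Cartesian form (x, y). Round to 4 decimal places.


x = 17 * cos(60) = 8.5
y = 17 * sin(60) = 14.7224

(8.5, 14.7224)


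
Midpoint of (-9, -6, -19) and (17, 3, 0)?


Midpoint = ((-9+17)/2, (-6+3)/2, (-19+0)/2) = (4, -1.5, -9.5)

(4, -1.5, -9.5)


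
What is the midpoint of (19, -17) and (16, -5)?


Midpoint = ((19+16)/2, (-17+-5)/2) = (17.5, -11)

(17.5, -11)


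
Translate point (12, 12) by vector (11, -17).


Translation: (x+dx, y+dy) = (12+11, 12+-17) = (23, -5)

(23, -5)


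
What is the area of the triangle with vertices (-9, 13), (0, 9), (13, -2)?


Area = |x1(y2-y3) + x2(y3-y1) + x3(y1-y2)| / 2
= |-9*(9--2) + 0*(-2-13) + 13*(13-9)| / 2
= 23.5

23.5


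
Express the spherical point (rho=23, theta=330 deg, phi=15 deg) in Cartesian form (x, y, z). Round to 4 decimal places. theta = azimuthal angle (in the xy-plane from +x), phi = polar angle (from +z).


x = 23 * sin(15) * cos(330) = 5.1553
y = 23 * sin(15) * sin(330) = -2.9764
z = 23 * cos(15) = 22.2163

(5.1553, -2.9764, 22.2163)
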